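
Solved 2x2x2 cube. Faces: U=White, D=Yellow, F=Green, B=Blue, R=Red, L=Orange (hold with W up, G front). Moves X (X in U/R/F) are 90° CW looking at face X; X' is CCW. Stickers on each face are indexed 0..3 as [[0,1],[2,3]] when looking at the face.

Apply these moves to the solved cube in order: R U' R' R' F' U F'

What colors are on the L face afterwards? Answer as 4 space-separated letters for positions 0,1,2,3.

Answer: W B O Y

Derivation:
After move 1 (R): R=RRRR U=WGWG F=GYGY D=YBYB B=WBWB
After move 2 (U'): U=GGWW F=OOGY R=GYRR B=RRWB L=WBOO
After move 3 (R'): R=YRGR U=GWWR F=OGGW D=YOYY B=BRBB
After move 4 (R'): R=RRYG U=GBWB F=OWGR D=YGYW B=YROB
After move 5 (F'): F=WROG U=GBRY R=GRYG D=BOYW L=WBOW
After move 6 (U): U=RGYB F=GROG R=YRYG B=WBOB L=WROW
After move 7 (F'): F=RGGO U=RGYY R=ORBG D=RWYW L=WBOY
Query: L face = WBOY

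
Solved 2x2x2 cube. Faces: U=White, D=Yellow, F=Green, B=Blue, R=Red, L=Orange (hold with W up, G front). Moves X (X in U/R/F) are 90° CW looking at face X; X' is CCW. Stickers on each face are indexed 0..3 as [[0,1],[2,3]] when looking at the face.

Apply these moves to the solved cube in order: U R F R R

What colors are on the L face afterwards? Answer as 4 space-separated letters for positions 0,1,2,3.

After move 1 (U): U=WWWW F=RRGG R=BBRR B=OOBB L=GGOO
After move 2 (R): R=RBRB U=WRWG F=RYGY D=YBYO B=WOWB
After move 3 (F): F=GRYY U=WROG R=WBGB D=RRYO L=GYOB
After move 4 (R): R=GWBB U=WROY F=GRYO D=RWYW B=GORB
After move 5 (R): R=BGBW U=WROO F=GWYW D=RRYG B=YORB
Query: L face = GYOB

Answer: G Y O B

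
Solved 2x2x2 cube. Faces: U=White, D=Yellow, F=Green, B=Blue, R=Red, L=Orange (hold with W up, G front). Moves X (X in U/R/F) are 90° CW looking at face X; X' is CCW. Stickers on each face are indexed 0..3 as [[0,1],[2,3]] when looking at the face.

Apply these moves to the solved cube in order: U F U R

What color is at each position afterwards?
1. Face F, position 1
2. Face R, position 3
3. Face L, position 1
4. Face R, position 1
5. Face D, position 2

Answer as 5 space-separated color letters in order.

After move 1 (U): U=WWWW F=RRGG R=BBRR B=OOBB L=GGOO
After move 2 (F): F=GRGR U=WWOG R=WBWR D=RBYY L=GYOY
After move 3 (U): U=OWGW F=WBGR R=OOWR B=GYBB L=GROY
After move 4 (R): R=WORO U=OBGR F=WBGY D=RBYG B=WYWB
Query 1: F[1] = B
Query 2: R[3] = O
Query 3: L[1] = R
Query 4: R[1] = O
Query 5: D[2] = Y

Answer: B O R O Y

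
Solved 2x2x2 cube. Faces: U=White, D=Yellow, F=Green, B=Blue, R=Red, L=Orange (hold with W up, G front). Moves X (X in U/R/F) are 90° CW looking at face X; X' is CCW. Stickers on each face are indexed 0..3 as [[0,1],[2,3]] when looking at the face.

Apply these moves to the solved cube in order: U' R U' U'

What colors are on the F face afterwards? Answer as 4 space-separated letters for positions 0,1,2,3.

Answer: W R G Y

Derivation:
After move 1 (U'): U=WWWW F=OOGG R=GGRR B=RRBB L=BBOO
After move 2 (R): R=RGRG U=WOWG F=OYGY D=YBYR B=WRWB
After move 3 (U'): U=OGWW F=BBGY R=OYRG B=RGWB L=WROO
After move 4 (U'): U=GWOW F=WRGY R=BBRG B=OYWB L=RGOO
Query: F face = WRGY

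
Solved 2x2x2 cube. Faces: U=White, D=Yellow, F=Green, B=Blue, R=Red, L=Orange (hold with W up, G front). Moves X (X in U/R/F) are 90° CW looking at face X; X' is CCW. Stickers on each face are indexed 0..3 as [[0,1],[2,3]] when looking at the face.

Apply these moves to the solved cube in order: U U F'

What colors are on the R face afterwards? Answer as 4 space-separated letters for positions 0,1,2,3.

Answer: Y O Y R

Derivation:
After move 1 (U): U=WWWW F=RRGG R=BBRR B=OOBB L=GGOO
After move 2 (U): U=WWWW F=BBGG R=OORR B=GGBB L=RROO
After move 3 (F'): F=BGBG U=WWOR R=YOYR D=ROYY L=RWOW
Query: R face = YOYR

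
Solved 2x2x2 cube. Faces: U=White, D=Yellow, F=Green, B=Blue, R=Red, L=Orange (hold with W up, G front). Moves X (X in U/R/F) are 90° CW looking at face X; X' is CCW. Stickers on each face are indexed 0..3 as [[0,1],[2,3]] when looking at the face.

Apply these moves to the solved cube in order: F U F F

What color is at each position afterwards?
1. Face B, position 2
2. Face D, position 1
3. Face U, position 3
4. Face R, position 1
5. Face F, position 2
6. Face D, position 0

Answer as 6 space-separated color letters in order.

After move 1 (F): F=GGGG U=WWOO R=WRWR D=RRYY L=OYOY
After move 2 (U): U=OWOW F=WRGG R=BBWR B=OYBB L=GGOY
After move 3 (F): F=GWGR U=OWYG R=OBWR D=WBYY L=GROR
After move 4 (F): F=GGRW U=OWRR R=YBGR D=WOYY L=GWOB
Query 1: B[2] = B
Query 2: D[1] = O
Query 3: U[3] = R
Query 4: R[1] = B
Query 5: F[2] = R
Query 6: D[0] = W

Answer: B O R B R W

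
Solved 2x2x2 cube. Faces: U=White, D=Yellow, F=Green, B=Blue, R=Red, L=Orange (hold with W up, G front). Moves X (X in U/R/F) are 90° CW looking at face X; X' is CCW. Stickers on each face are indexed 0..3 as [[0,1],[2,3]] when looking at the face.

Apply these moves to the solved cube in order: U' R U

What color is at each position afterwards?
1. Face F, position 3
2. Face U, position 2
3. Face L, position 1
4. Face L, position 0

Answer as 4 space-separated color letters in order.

Answer: Y G Y O

Derivation:
After move 1 (U'): U=WWWW F=OOGG R=GGRR B=RRBB L=BBOO
After move 2 (R): R=RGRG U=WOWG F=OYGY D=YBYR B=WRWB
After move 3 (U): U=WWGO F=RGGY R=WRRG B=BBWB L=OYOO
Query 1: F[3] = Y
Query 2: U[2] = G
Query 3: L[1] = Y
Query 4: L[0] = O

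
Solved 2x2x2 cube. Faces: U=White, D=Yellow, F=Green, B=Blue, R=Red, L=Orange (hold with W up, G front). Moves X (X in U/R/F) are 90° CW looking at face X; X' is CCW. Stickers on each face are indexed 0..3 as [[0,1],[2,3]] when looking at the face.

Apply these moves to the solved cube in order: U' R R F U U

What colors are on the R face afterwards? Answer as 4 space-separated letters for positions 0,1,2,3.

After move 1 (U'): U=WWWW F=OOGG R=GGRR B=RRBB L=BBOO
After move 2 (R): R=RGRG U=WOWG F=OYGY D=YBYR B=WRWB
After move 3 (R): R=RRGG U=WYWY F=OBGR D=YWYW B=GROB
After move 4 (F): F=GORB U=WYOB R=WRYG D=GRYW L=BYOW
After move 5 (U): U=OWBY F=WRRB R=GRYG B=BYOB L=GOOW
After move 6 (U): U=BOYW F=GRRB R=BYYG B=GOOB L=WROW
Query: R face = BYYG

Answer: B Y Y G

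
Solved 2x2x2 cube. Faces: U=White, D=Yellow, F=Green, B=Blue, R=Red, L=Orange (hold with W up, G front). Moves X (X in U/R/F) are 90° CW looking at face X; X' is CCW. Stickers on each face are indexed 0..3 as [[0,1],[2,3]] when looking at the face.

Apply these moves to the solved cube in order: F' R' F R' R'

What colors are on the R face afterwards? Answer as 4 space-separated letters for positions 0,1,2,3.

Answer: Y B R R

Derivation:
After move 1 (F'): F=GGGG U=WWRR R=YRYR D=OOYY L=OWOW
After move 2 (R'): R=RRYY U=WBRB F=GWGR D=OGYG B=YBOB
After move 3 (F): F=GGRW U=WBWW R=RRBY D=YRYG L=OOOG
After move 4 (R'): R=RYRB U=WOWY F=GBRW D=YGYW B=GBRB
After move 5 (R'): R=YBRR U=WRWG F=GORY D=YBYW B=WBGB
Query: R face = YBRR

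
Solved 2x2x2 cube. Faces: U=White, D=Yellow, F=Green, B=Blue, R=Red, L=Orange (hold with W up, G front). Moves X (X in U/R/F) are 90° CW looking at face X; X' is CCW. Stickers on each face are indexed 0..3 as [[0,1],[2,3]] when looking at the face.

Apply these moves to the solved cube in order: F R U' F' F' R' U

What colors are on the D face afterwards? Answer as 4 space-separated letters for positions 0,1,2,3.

After move 1 (F): F=GGGG U=WWOO R=WRWR D=RRYY L=OYOY
After move 2 (R): R=WWRR U=WGOG F=GRGY D=RBYB B=OBWB
After move 3 (U'): U=GGWO F=OYGY R=GRRR B=WWWB L=OBOY
After move 4 (F'): F=YYOG U=GGGR R=BRRR D=BYYB L=OOOW
After move 5 (F'): F=YGYO U=GGBR R=YRBR D=OWYB L=OROG
After move 6 (R'): R=RRYB U=GWBW F=YGYR D=OGYO B=BWWB
After move 7 (U): U=BGWW F=RRYR R=BWYB B=ORWB L=YGOG
Query: D face = OGYO

Answer: O G Y O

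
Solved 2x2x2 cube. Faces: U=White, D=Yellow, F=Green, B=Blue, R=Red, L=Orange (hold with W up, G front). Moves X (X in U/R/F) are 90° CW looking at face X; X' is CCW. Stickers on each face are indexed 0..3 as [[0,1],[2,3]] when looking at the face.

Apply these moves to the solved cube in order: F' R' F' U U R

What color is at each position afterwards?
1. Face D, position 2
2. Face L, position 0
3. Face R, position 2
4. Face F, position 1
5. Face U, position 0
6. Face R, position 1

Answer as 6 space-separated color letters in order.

Answer: Y G Y W Y O

Derivation:
After move 1 (F'): F=GGGG U=WWRR R=YRYR D=OOYY L=OWOW
After move 2 (R'): R=RRYY U=WBRB F=GWGR D=OGYG B=YBOB
After move 3 (F'): F=WRGG U=WBRY R=GROY D=WWYG L=OBOR
After move 4 (U): U=RWYB F=GRGG R=YBOY B=OBOB L=WROR
After move 5 (U): U=YRBW F=YBGG R=OBOY B=WROB L=GROR
After move 6 (R): R=OOYB U=YBBG F=YWGG D=WOYW B=WRRB
Query 1: D[2] = Y
Query 2: L[0] = G
Query 3: R[2] = Y
Query 4: F[1] = W
Query 5: U[0] = Y
Query 6: R[1] = O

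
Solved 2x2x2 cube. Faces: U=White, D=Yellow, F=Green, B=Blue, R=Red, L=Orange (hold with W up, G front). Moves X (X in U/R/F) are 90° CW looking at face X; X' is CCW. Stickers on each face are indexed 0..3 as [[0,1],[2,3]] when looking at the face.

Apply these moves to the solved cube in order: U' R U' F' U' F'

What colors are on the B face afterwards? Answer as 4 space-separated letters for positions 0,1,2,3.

Answer: B Y W B

Derivation:
After move 1 (U'): U=WWWW F=OOGG R=GGRR B=RRBB L=BBOO
After move 2 (R): R=RGRG U=WOWG F=OYGY D=YBYR B=WRWB
After move 3 (U'): U=OGWW F=BBGY R=OYRG B=RGWB L=WROO
After move 4 (F'): F=BYBG U=OGOR R=BYYG D=ROYR L=WWOW
After move 5 (U'): U=GROO F=WWBG R=BYYG B=BYWB L=RGOW
After move 6 (F'): F=WGWB U=GRBY R=OYRG D=GWYR L=ROOO
Query: B face = BYWB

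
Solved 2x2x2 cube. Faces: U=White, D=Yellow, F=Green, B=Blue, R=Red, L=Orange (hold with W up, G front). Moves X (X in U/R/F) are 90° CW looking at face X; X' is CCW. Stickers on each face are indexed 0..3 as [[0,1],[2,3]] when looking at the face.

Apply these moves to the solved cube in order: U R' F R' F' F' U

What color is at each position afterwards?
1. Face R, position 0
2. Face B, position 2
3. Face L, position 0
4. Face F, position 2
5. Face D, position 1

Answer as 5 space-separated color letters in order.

Answer: G B G B O

Derivation:
After move 1 (U): U=WWWW F=RRGG R=BBRR B=OOBB L=GGOO
After move 2 (R'): R=BRBR U=WBWO F=RWGW D=YRYG B=YOYB
After move 3 (F): F=GRWW U=WBOG R=WROR D=BBYG L=GYOR
After move 4 (R'): R=RRWO U=WYOY F=GBWG D=BRYW B=GOBB
After move 5 (F'): F=BGGW U=WYRW R=RRBO D=YRYW L=GYOO
After move 6 (F'): F=GWBG U=WYRB R=RRYO D=YOYW L=GWOR
After move 7 (U): U=RWBY F=RRBG R=GOYO B=GWBB L=GWOR
Query 1: R[0] = G
Query 2: B[2] = B
Query 3: L[0] = G
Query 4: F[2] = B
Query 5: D[1] = O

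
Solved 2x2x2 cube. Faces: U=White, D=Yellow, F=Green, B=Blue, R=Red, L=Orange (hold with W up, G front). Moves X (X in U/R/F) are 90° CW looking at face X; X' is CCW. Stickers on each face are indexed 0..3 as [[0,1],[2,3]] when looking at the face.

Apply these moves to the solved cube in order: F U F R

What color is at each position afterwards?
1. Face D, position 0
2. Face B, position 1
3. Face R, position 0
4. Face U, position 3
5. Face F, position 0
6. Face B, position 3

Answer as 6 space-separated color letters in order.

Answer: W Y W R G B

Derivation:
After move 1 (F): F=GGGG U=WWOO R=WRWR D=RRYY L=OYOY
After move 2 (U): U=OWOW F=WRGG R=BBWR B=OYBB L=GGOY
After move 3 (F): F=GWGR U=OWYG R=OBWR D=WBYY L=GROR
After move 4 (R): R=WORB U=OWYR F=GBGY D=WBYO B=GYWB
Query 1: D[0] = W
Query 2: B[1] = Y
Query 3: R[0] = W
Query 4: U[3] = R
Query 5: F[0] = G
Query 6: B[3] = B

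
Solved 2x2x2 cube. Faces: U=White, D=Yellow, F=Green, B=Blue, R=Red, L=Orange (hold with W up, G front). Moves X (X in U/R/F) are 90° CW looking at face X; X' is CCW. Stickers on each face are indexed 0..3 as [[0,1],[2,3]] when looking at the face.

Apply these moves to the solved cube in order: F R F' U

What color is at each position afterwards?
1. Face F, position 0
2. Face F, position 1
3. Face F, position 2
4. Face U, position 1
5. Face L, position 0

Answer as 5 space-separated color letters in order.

After move 1 (F): F=GGGG U=WWOO R=WRWR D=RRYY L=OYOY
After move 2 (R): R=WWRR U=WGOG F=GRGY D=RBYB B=OBWB
After move 3 (F'): F=RYGG U=WGWR R=BWRR D=YYYB L=OGOO
After move 4 (U): U=WWRG F=BWGG R=OBRR B=OGWB L=RYOO
Query 1: F[0] = B
Query 2: F[1] = W
Query 3: F[2] = G
Query 4: U[1] = W
Query 5: L[0] = R

Answer: B W G W R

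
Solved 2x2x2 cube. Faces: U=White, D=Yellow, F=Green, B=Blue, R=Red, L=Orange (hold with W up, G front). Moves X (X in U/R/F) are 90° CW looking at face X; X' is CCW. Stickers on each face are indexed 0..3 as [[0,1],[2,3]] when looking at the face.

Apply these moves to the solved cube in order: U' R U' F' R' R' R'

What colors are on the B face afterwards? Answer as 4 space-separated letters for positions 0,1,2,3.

After move 1 (U'): U=WWWW F=OOGG R=GGRR B=RRBB L=BBOO
After move 2 (R): R=RGRG U=WOWG F=OYGY D=YBYR B=WRWB
After move 3 (U'): U=OGWW F=BBGY R=OYRG B=RGWB L=WROO
After move 4 (F'): F=BYBG U=OGOR R=BYYG D=ROYR L=WWOW
After move 5 (R'): R=YGBY U=OWOR F=BGBR D=RYYG B=RGOB
After move 6 (R'): R=GYYB U=OOOR F=BWBR D=RGYR B=GGYB
After move 7 (R'): R=YBGY U=OYOG F=BOBR D=RWYR B=RGGB
Query: B face = RGGB

Answer: R G G B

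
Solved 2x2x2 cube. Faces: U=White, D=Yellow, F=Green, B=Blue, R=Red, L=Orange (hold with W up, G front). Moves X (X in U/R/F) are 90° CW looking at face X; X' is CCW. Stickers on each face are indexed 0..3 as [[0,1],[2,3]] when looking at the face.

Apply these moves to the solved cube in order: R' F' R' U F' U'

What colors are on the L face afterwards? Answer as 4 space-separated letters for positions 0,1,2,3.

Answer: O B O Y

Derivation:
After move 1 (R'): R=RRRR U=WBWB F=GWGW D=YGYG B=YBYB
After move 2 (F'): F=WWGG U=WBRR R=GRYR D=OOYG L=OBOW
After move 3 (R'): R=RRGY U=WYRY F=WBGR D=OWYG B=GBOB
After move 4 (U): U=RWYY F=RRGR R=GBGY B=OBOB L=WBOW
After move 5 (F'): F=RRRG U=RWGG R=WBOY D=BWYG L=WYOY
After move 6 (U'): U=WGRG F=WYRG R=RROY B=WBOB L=OBOY
Query: L face = OBOY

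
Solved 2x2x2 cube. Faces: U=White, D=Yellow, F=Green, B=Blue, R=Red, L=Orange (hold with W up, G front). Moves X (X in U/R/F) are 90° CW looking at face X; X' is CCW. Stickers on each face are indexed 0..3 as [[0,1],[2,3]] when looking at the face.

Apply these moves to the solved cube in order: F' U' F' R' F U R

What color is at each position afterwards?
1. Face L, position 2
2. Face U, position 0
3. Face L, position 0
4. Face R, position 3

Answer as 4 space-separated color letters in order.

Answer: O W O R

Derivation:
After move 1 (F'): F=GGGG U=WWRR R=YRYR D=OOYY L=OWOW
After move 2 (U'): U=WRWR F=OWGG R=GGYR B=YRBB L=BBOW
After move 3 (F'): F=WGOG U=WRGY R=OGOR D=BWYY L=BROW
After move 4 (R'): R=GROO U=WBGY F=WROY D=BGYG B=YRWB
After move 5 (F): F=OWYR U=WBWR R=GRYO D=OGYG L=BBOG
After move 6 (U): U=WWRB F=GRYR R=YRYO B=BBWB L=OWOG
After move 7 (R): R=YYOR U=WRRR F=GGYG D=OWYB B=BBWB
Query 1: L[2] = O
Query 2: U[0] = W
Query 3: L[0] = O
Query 4: R[3] = R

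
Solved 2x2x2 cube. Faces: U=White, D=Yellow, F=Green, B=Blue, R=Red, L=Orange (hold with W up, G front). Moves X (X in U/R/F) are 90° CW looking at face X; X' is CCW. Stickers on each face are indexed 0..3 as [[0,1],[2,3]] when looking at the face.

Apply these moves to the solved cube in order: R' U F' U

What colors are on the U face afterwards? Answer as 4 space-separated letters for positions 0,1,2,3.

Answer: Y W R W

Derivation:
After move 1 (R'): R=RRRR U=WBWB F=GWGW D=YGYG B=YBYB
After move 2 (U): U=WWBB F=RRGW R=YBRR B=OOYB L=GWOO
After move 3 (F'): F=RWRG U=WWYR R=GBYR D=WOYG L=GBOB
After move 4 (U): U=YWRW F=GBRG R=OOYR B=GBYB L=RWOB
Query: U face = YWRW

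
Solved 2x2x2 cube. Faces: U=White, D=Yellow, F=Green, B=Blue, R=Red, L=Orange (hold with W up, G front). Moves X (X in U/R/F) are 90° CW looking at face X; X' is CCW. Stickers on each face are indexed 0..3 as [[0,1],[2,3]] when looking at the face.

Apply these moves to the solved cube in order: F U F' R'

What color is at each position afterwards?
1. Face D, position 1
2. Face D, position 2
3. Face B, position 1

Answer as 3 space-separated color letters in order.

Answer: G Y Y

Derivation:
After move 1 (F): F=GGGG U=WWOO R=WRWR D=RRYY L=OYOY
After move 2 (U): U=OWOW F=WRGG R=BBWR B=OYBB L=GGOY
After move 3 (F'): F=RGWG U=OWBW R=RBRR D=GYYY L=GWOO
After move 4 (R'): R=BRRR U=OBBO F=RWWW D=GGYG B=YYYB
Query 1: D[1] = G
Query 2: D[2] = Y
Query 3: B[1] = Y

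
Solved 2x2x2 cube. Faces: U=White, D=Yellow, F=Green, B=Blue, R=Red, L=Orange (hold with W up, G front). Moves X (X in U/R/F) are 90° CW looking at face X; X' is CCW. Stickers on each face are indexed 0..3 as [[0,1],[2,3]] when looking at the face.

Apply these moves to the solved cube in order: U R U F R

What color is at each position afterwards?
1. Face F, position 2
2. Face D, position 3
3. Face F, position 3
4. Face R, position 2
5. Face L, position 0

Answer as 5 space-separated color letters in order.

Answer: Y G O B R

Derivation:
After move 1 (U): U=WWWW F=RRGG R=BBRR B=OOBB L=GGOO
After move 2 (R): R=RBRB U=WRWG F=RYGY D=YBYO B=WOWB
After move 3 (U): U=WWGR F=RBGY R=WORB B=GGWB L=RYOO
After move 4 (F): F=GRYB U=WWOY R=GORB D=RWYO L=RYOB
After move 5 (R): R=RGBO U=WROB F=GWYO D=RWYG B=YGWB
Query 1: F[2] = Y
Query 2: D[3] = G
Query 3: F[3] = O
Query 4: R[2] = B
Query 5: L[0] = R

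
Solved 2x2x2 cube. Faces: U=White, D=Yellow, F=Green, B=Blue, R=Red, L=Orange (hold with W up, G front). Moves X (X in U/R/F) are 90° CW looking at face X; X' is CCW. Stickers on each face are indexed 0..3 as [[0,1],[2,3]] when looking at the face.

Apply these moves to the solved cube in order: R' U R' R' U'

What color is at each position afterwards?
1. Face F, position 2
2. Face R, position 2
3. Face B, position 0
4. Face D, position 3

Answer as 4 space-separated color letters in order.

Answer: G B R B

Derivation:
After move 1 (R'): R=RRRR U=WBWB F=GWGW D=YGYG B=YBYB
After move 2 (U): U=WWBB F=RRGW R=YBRR B=OOYB L=GWOO
After move 3 (R'): R=BRYR U=WYBO F=RWGB D=YRYW B=GOGB
After move 4 (R'): R=RRBY U=WGBG F=RYGO D=YWYB B=WORB
After move 5 (U'): U=GGWB F=GWGO R=RYBY B=RRRB L=WOOO
Query 1: F[2] = G
Query 2: R[2] = B
Query 3: B[0] = R
Query 4: D[3] = B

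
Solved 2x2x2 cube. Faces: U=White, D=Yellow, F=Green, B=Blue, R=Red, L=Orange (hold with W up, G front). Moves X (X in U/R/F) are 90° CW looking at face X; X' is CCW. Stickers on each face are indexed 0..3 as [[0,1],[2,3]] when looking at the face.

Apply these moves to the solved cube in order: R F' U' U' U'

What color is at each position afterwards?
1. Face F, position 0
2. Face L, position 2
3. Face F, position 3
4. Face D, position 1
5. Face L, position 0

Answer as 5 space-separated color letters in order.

After move 1 (R): R=RRRR U=WGWG F=GYGY D=YBYB B=WBWB
After move 2 (F'): F=YYGG U=WGRR R=BRYR D=OOYB L=OGOW
After move 3 (U'): U=GRWR F=OGGG R=YYYR B=BRWB L=WBOW
After move 4 (U'): U=RRGW F=WBGG R=OGYR B=YYWB L=BROW
After move 5 (U'): U=RWRG F=BRGG R=WBYR B=OGWB L=YYOW
Query 1: F[0] = B
Query 2: L[2] = O
Query 3: F[3] = G
Query 4: D[1] = O
Query 5: L[0] = Y

Answer: B O G O Y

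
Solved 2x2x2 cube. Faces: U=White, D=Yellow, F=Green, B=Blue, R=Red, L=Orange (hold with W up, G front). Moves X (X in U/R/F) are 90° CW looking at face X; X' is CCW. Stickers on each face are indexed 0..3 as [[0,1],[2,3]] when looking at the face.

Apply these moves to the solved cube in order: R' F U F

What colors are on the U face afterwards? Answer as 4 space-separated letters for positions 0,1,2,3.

Answer: O W G G

Derivation:
After move 1 (R'): R=RRRR U=WBWB F=GWGW D=YGYG B=YBYB
After move 2 (F): F=GGWW U=WBOO R=WRBR D=RRYG L=OYOG
After move 3 (U): U=OWOB F=WRWW R=YBBR B=OYYB L=GGOG
After move 4 (F): F=WWWR U=OWGG R=OBBR D=BYYG L=GROR
Query: U face = OWGG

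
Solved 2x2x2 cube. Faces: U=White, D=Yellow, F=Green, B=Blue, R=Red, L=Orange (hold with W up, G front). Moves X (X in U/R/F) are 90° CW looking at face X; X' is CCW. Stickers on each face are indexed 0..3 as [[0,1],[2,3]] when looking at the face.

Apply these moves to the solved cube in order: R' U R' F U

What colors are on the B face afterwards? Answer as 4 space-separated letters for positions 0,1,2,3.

Answer: G Y G B

Derivation:
After move 1 (R'): R=RRRR U=WBWB F=GWGW D=YGYG B=YBYB
After move 2 (U): U=WWBB F=RRGW R=YBRR B=OOYB L=GWOO
After move 3 (R'): R=BRYR U=WYBO F=RWGB D=YRYW B=GOGB
After move 4 (F): F=GRBW U=WYOW R=BROR D=YBYW L=GYOR
After move 5 (U): U=OWWY F=BRBW R=GOOR B=GYGB L=GROR
Query: B face = GYGB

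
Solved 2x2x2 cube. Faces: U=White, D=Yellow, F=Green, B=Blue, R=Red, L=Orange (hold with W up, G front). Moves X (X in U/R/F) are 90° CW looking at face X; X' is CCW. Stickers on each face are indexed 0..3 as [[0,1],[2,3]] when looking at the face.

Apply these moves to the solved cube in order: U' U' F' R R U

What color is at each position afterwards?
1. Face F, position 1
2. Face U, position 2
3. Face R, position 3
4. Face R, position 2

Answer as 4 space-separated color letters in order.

After move 1 (U'): U=WWWW F=OOGG R=GGRR B=RRBB L=BBOO
After move 2 (U'): U=WWWW F=BBGG R=OORR B=GGBB L=RROO
After move 3 (F'): F=BGBG U=WWOR R=YOYR D=ROYY L=RWOW
After move 4 (R): R=YYRO U=WGOG F=BOBY D=RBYG B=RGWB
After move 5 (R): R=RYOY U=WOOY F=BBBG D=RWYR B=GGGB
After move 6 (U): U=OWYO F=RYBG R=GGOY B=RWGB L=BBOW
Query 1: F[1] = Y
Query 2: U[2] = Y
Query 3: R[3] = Y
Query 4: R[2] = O

Answer: Y Y Y O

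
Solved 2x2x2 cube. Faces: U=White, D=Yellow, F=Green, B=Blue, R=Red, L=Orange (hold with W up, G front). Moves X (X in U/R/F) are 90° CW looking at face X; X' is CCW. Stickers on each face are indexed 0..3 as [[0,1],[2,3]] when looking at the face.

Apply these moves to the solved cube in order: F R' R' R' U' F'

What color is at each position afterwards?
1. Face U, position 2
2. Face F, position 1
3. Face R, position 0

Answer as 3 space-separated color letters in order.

After move 1 (F): F=GGGG U=WWOO R=WRWR D=RRYY L=OYOY
After move 2 (R'): R=RRWW U=WBOB F=GWGO D=RGYG B=YBRB
After move 3 (R'): R=RWRW U=WROY F=GBGB D=RWYO B=GBGB
After move 4 (R'): R=WWRR U=WGOG F=GRGY D=RBYB B=OBWB
After move 5 (U'): U=GGWO F=OYGY R=GRRR B=WWWB L=OBOY
After move 6 (F'): F=YYOG U=GGGR R=BRRR D=BYYB L=OOOW
Query 1: U[2] = G
Query 2: F[1] = Y
Query 3: R[0] = B

Answer: G Y B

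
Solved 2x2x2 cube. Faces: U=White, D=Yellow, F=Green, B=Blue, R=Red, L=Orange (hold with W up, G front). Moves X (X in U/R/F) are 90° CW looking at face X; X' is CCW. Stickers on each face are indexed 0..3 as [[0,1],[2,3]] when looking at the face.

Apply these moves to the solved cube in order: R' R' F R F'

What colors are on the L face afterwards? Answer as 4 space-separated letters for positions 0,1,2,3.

After move 1 (R'): R=RRRR U=WBWB F=GWGW D=YGYG B=YBYB
After move 2 (R'): R=RRRR U=WYWY F=GBGB D=YWYW B=GBGB
After move 3 (F): F=GGBB U=WYOO R=WRYR D=RRYW L=OYOW
After move 4 (R): R=YWRR U=WGOB F=GRBW D=RGYG B=OBYB
After move 5 (F'): F=RWGB U=WGYR R=GWRR D=YWYG L=OBOO
Query: L face = OBOO

Answer: O B O O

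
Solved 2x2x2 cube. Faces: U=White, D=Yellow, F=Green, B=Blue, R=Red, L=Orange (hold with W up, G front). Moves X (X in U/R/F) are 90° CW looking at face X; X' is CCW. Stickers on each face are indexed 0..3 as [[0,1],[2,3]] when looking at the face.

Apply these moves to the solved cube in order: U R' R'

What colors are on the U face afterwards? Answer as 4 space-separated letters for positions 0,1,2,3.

After move 1 (U): U=WWWW F=RRGG R=BBRR B=OOBB L=GGOO
After move 2 (R'): R=BRBR U=WBWO F=RWGW D=YRYG B=YOYB
After move 3 (R'): R=RRBB U=WYWY F=RBGO D=YWYW B=GORB
Query: U face = WYWY

Answer: W Y W Y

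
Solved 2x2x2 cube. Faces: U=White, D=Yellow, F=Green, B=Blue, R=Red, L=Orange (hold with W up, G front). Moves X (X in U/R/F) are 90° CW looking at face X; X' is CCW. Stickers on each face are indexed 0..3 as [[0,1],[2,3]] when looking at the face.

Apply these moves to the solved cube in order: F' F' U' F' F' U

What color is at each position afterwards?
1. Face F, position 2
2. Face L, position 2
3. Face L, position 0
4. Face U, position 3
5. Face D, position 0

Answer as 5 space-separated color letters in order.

After move 1 (F'): F=GGGG U=WWRR R=YRYR D=OOYY L=OWOW
After move 2 (F'): F=GGGG U=WWYY R=OROR D=WWYY L=OROR
After move 3 (U'): U=WYWY F=ORGG R=GGOR B=ORBB L=BBOR
After move 4 (F'): F=RGOG U=WYGO R=WGWR D=BRYY L=BYOW
After move 5 (F'): F=GGRO U=WYWW R=RGBR D=YWYY L=BOOG
After move 6 (U): U=WWWY F=RGRO R=ORBR B=BOBB L=GGOG
Query 1: F[2] = R
Query 2: L[2] = O
Query 3: L[0] = G
Query 4: U[3] = Y
Query 5: D[0] = Y

Answer: R O G Y Y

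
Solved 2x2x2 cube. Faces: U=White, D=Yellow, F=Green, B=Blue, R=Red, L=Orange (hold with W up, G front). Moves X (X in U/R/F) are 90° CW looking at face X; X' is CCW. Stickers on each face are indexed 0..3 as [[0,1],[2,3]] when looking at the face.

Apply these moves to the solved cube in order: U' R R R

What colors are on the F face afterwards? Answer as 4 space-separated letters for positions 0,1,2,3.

Answer: O W G W

Derivation:
After move 1 (U'): U=WWWW F=OOGG R=GGRR B=RRBB L=BBOO
After move 2 (R): R=RGRG U=WOWG F=OYGY D=YBYR B=WRWB
After move 3 (R): R=RRGG U=WYWY F=OBGR D=YWYW B=GROB
After move 4 (R): R=GRGR U=WBWR F=OWGW D=YOYG B=YRYB
Query: F face = OWGW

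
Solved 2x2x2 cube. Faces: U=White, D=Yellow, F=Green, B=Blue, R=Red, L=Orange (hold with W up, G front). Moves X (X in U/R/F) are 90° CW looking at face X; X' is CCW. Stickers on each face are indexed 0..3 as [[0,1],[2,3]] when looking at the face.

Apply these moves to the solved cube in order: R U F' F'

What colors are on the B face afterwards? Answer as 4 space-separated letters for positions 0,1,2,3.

After move 1 (R): R=RRRR U=WGWG F=GYGY D=YBYB B=WBWB
After move 2 (U): U=WWGG F=RRGY R=WBRR B=OOWB L=GYOO
After move 3 (F'): F=RYRG U=WWWR R=BBYR D=YOYB L=GGOG
After move 4 (F'): F=YGRR U=WWBY R=OBYR D=GGYB L=GROW
Query: B face = OOWB

Answer: O O W B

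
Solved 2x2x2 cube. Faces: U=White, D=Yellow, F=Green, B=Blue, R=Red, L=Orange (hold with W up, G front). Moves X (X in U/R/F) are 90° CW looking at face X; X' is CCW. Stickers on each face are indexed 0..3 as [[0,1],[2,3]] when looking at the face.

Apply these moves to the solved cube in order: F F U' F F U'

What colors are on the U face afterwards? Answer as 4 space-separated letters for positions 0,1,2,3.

Answer: Y W W W

Derivation:
After move 1 (F): F=GGGG U=WWOO R=WRWR D=RRYY L=OYOY
After move 2 (F): F=GGGG U=WWYY R=OROR D=WWYY L=OROR
After move 3 (U'): U=WYWY F=ORGG R=GGOR B=ORBB L=BBOR
After move 4 (F): F=GOGR U=WYRB R=WGYR D=OGYY L=BWOW
After move 5 (F): F=GGRO U=WYWW R=RGBR D=YWYY L=BOOG
After move 6 (U'): U=YWWW F=BORO R=GGBR B=RGBB L=OROG
Query: U face = YWWW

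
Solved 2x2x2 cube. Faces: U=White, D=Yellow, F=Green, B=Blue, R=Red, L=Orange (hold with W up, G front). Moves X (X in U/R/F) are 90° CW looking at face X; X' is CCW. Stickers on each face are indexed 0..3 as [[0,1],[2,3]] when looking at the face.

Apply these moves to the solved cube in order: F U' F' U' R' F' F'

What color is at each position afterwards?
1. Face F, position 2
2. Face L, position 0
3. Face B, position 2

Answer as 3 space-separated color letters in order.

After move 1 (F): F=GGGG U=WWOO R=WRWR D=RRYY L=OYOY
After move 2 (U'): U=WOWO F=OYGG R=GGWR B=WRBB L=BBOY
After move 3 (F'): F=YGOG U=WOGW R=RGRR D=BYYY L=BOOW
After move 4 (U'): U=OWWG F=BOOG R=YGRR B=RGBB L=WROW
After move 5 (R'): R=GRYR U=OBWR F=BWOG D=BOYG B=YGYB
After move 6 (F'): F=WGBO U=OBGY R=ORBR D=RWYG L=WROW
After move 7 (F'): F=GOWB U=OBOB R=WRRR D=RWYG L=WYOG
Query 1: F[2] = W
Query 2: L[0] = W
Query 3: B[2] = Y

Answer: W W Y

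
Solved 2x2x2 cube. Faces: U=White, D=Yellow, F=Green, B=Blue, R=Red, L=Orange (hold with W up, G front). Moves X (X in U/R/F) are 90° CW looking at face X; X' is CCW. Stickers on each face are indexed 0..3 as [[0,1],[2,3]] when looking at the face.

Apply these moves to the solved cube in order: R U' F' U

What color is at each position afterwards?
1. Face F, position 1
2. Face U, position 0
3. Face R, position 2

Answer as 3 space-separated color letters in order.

After move 1 (R): R=RRRR U=WGWG F=GYGY D=YBYB B=WBWB
After move 2 (U'): U=GGWW F=OOGY R=GYRR B=RRWB L=WBOO
After move 3 (F'): F=OYOG U=GGGR R=BYYR D=BOYB L=WWOW
After move 4 (U): U=GGRG F=BYOG R=RRYR B=WWWB L=OYOW
Query 1: F[1] = Y
Query 2: U[0] = G
Query 3: R[2] = Y

Answer: Y G Y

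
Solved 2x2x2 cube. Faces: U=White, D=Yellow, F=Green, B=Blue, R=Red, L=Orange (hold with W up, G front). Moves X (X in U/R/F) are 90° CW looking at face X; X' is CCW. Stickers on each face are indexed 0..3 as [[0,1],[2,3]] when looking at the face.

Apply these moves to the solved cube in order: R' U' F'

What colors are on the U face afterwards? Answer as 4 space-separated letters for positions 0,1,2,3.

Answer: B B G R

Derivation:
After move 1 (R'): R=RRRR U=WBWB F=GWGW D=YGYG B=YBYB
After move 2 (U'): U=BBWW F=OOGW R=GWRR B=RRYB L=YBOO
After move 3 (F'): F=OWOG U=BBGR R=GWYR D=BOYG L=YWOW
Query: U face = BBGR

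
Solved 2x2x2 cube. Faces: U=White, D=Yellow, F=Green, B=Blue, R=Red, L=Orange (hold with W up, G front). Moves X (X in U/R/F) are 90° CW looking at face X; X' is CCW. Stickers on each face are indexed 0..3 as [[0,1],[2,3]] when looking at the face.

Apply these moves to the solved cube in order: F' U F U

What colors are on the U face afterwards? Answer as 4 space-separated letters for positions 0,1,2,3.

After move 1 (F'): F=GGGG U=WWRR R=YRYR D=OOYY L=OWOW
After move 2 (U): U=RWRW F=YRGG R=BBYR B=OWBB L=GGOW
After move 3 (F): F=GYGR U=RWWG R=RBWR D=YBYY L=GOOO
After move 4 (U): U=WRGW F=RBGR R=OWWR B=GOBB L=GYOO
Query: U face = WRGW

Answer: W R G W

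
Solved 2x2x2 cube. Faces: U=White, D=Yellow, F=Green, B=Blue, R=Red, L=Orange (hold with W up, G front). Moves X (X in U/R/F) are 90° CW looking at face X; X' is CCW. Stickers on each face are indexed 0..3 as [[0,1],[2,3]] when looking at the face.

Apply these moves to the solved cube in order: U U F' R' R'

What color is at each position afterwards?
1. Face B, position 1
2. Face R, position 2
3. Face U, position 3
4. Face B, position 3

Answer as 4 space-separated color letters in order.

After move 1 (U): U=WWWW F=RRGG R=BBRR B=OOBB L=GGOO
After move 2 (U): U=WWWW F=BBGG R=OORR B=GGBB L=RROO
After move 3 (F'): F=BGBG U=WWOR R=YOYR D=ROYY L=RWOW
After move 4 (R'): R=ORYY U=WBOG F=BWBR D=RGYG B=YGOB
After move 5 (R'): R=RYOY U=WOOY F=BBBG D=RWYR B=GGGB
Query 1: B[1] = G
Query 2: R[2] = O
Query 3: U[3] = Y
Query 4: B[3] = B

Answer: G O Y B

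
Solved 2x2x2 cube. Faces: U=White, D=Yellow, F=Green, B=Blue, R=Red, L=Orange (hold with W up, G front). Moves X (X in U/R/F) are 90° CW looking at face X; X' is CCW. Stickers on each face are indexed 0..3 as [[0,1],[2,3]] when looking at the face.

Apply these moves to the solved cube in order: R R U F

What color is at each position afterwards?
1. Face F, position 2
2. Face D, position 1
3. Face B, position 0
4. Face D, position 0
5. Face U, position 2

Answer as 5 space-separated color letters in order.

Answer: B G O R O

Derivation:
After move 1 (R): R=RRRR U=WGWG F=GYGY D=YBYB B=WBWB
After move 2 (R): R=RRRR U=WYWY F=GBGB D=YWYW B=GBGB
After move 3 (U): U=WWYY F=RRGB R=GBRR B=OOGB L=GBOO
After move 4 (F): F=GRBR U=WWOB R=YBYR D=RGYW L=GYOW
Query 1: F[2] = B
Query 2: D[1] = G
Query 3: B[0] = O
Query 4: D[0] = R
Query 5: U[2] = O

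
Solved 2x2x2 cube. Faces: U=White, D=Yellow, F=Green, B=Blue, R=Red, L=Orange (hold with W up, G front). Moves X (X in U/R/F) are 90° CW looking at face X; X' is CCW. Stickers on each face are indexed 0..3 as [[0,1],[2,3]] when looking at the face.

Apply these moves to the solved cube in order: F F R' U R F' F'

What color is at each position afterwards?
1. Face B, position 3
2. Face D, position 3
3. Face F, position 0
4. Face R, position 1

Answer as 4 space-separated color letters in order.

After move 1 (F): F=GGGG U=WWOO R=WRWR D=RRYY L=OYOY
After move 2 (F): F=GGGG U=WWYY R=OROR D=WWYY L=OROR
After move 3 (R'): R=RROO U=WBYB F=GWGY D=WGYG B=YBWB
After move 4 (U): U=YWBB F=RRGY R=YBOO B=ORWB L=GWOR
After move 5 (R): R=OYOB U=YRBY F=RGGG D=WWYO B=BRWB
After move 6 (F'): F=GGRG U=YROO R=WYWB D=WRYO L=GYOB
After move 7 (F'): F=GGGR U=YRWW R=RYWB D=YBYO L=GOOO
Query 1: B[3] = B
Query 2: D[3] = O
Query 3: F[0] = G
Query 4: R[1] = Y

Answer: B O G Y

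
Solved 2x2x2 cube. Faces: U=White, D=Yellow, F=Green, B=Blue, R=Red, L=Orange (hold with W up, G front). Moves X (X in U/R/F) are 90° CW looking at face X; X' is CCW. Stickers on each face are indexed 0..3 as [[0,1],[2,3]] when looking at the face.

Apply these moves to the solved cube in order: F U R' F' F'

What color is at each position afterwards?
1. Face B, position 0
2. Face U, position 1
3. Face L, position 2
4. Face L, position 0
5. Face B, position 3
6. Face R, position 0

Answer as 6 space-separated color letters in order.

After move 1 (F): F=GGGG U=WWOO R=WRWR D=RRYY L=OYOY
After move 2 (U): U=OWOW F=WRGG R=BBWR B=OYBB L=GGOY
After move 3 (R'): R=BRBW U=OBOO F=WWGW D=RRYG B=YYRB
After move 4 (F'): F=WWWG U=OBBB R=RRRW D=GYYG L=GOOO
After move 5 (F'): F=WGWW U=OBRR R=YRGW D=OOYG L=GBOB
Query 1: B[0] = Y
Query 2: U[1] = B
Query 3: L[2] = O
Query 4: L[0] = G
Query 5: B[3] = B
Query 6: R[0] = Y

Answer: Y B O G B Y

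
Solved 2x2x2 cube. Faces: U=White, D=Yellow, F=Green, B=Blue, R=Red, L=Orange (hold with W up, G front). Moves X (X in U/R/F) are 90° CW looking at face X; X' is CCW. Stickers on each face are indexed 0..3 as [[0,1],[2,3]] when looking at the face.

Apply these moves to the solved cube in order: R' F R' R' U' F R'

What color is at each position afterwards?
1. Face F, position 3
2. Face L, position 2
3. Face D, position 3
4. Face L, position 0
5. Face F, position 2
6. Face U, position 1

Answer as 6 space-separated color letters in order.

After move 1 (R'): R=RRRR U=WBWB F=GWGW D=YGYG B=YBYB
After move 2 (F): F=GGWW U=WBOO R=WRBR D=RRYG L=OYOG
After move 3 (R'): R=RRWB U=WYOY F=GBWO D=RGYW B=GBRB
After move 4 (R'): R=RBRW U=WROG F=GYWY D=RBYO B=WBGB
After move 5 (U'): U=RGWO F=OYWY R=GYRW B=RBGB L=WBOG
After move 6 (F): F=WOYY U=RGGB R=WYOW D=RGYO L=WROB
After move 7 (R'): R=YWWO U=RGGR F=WGYB D=ROYY B=OBGB
Query 1: F[3] = B
Query 2: L[2] = O
Query 3: D[3] = Y
Query 4: L[0] = W
Query 5: F[2] = Y
Query 6: U[1] = G

Answer: B O Y W Y G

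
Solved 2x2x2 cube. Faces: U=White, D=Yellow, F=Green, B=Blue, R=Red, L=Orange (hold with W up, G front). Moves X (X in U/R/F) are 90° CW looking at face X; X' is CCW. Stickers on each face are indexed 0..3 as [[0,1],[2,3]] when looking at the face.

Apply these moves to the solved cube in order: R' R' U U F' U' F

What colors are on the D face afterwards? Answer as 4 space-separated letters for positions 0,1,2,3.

After move 1 (R'): R=RRRR U=WBWB F=GWGW D=YGYG B=YBYB
After move 2 (R'): R=RRRR U=WYWY F=GBGB D=YWYW B=GBGB
After move 3 (U): U=WWYY F=RRGB R=GBRR B=OOGB L=GBOO
After move 4 (U): U=YWYW F=GBGB R=OORR B=GBGB L=RROO
After move 5 (F'): F=BBGG U=YWOR R=WOYR D=ROYW L=RWOY
After move 6 (U'): U=WRYO F=RWGG R=BBYR B=WOGB L=GBOY
After move 7 (F): F=GRGW U=WRYB R=YBOR D=YBYW L=GROO
Query: D face = YBYW

Answer: Y B Y W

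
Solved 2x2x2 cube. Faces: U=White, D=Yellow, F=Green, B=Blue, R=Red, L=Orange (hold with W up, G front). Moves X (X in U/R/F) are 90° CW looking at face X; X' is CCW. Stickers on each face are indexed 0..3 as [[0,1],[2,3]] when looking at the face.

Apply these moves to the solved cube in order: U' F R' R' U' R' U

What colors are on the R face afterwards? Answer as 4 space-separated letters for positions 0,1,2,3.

After move 1 (U'): U=WWWW F=OOGG R=GGRR B=RRBB L=BBOO
After move 2 (F): F=GOGO U=WWOB R=WGWR D=RGYY L=BYOY
After move 3 (R'): R=GRWW U=WBOR F=GWGB D=ROYO B=YRGB
After move 4 (R'): R=RWGW U=WGOY F=GBGR D=RWYB B=OROB
After move 5 (U'): U=GYWO F=BYGR R=GBGW B=RWOB L=OROY
After move 6 (R'): R=BWGG U=GOWR F=BYGO D=RYYR B=BWWB
After move 7 (U): U=WGRO F=BWGO R=BWGG B=ORWB L=BYOY
Query: R face = BWGG

Answer: B W G G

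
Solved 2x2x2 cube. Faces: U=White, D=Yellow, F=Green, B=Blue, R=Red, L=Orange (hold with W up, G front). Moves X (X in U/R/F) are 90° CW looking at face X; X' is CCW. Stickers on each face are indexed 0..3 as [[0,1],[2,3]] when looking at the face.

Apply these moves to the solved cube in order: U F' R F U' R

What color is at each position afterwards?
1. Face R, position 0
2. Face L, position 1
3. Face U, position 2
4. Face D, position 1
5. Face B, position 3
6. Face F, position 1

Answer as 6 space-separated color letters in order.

After move 1 (U): U=WWWW F=RRGG R=BBRR B=OOBB L=GGOO
After move 2 (F'): F=RGRG U=WWBR R=YBYR D=GOYY L=GWOW
After move 3 (R): R=YYRB U=WGBG F=RORY D=GBYO B=ROWB
After move 4 (F): F=RRYO U=WGWW R=BYGB D=RYYO L=GGOB
After move 5 (U'): U=GWWW F=GGYO R=RRGB B=BYWB L=ROOB
After move 6 (R): R=GRBR U=GGWO F=GYYO D=RWYB B=WYWB
Query 1: R[0] = G
Query 2: L[1] = O
Query 3: U[2] = W
Query 4: D[1] = W
Query 5: B[3] = B
Query 6: F[1] = Y

Answer: G O W W B Y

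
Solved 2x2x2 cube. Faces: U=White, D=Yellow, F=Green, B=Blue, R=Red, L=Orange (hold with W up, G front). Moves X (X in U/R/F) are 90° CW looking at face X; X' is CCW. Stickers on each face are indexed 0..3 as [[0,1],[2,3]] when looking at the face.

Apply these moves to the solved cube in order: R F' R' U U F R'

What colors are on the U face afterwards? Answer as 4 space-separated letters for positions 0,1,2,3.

Answer: W O W Y

Derivation:
After move 1 (R): R=RRRR U=WGWG F=GYGY D=YBYB B=WBWB
After move 2 (F'): F=YYGG U=WGRR R=BRYR D=OOYB L=OGOW
After move 3 (R'): R=RRBY U=WWRW F=YGGR D=OYYG B=BBOB
After move 4 (U): U=RWWW F=RRGR R=BBBY B=OGOB L=YGOW
After move 5 (U): U=WRWW F=BBGR R=OGBY B=YGOB L=RROW
After move 6 (F): F=GBRB U=WRWR R=WGWY D=BOYG L=ROOY
After move 7 (R'): R=GYWW U=WOWY F=GRRR D=BBYB B=GGOB
Query: U face = WOWY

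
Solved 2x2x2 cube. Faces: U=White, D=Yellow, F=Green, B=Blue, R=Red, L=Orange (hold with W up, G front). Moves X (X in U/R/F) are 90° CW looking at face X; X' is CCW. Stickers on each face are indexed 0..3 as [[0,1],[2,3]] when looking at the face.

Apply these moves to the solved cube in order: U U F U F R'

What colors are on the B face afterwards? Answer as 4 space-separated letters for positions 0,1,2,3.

Answer: Y Y G B

Derivation:
After move 1 (U): U=WWWW F=RRGG R=BBRR B=OOBB L=GGOO
After move 2 (U): U=WWWW F=BBGG R=OORR B=GGBB L=RROO
After move 3 (F): F=GBGB U=WWOR R=WOWR D=ROYY L=RYOY
After move 4 (U): U=OWRW F=WOGB R=GGWR B=RYBB L=GBOY
After move 5 (F): F=GWBO U=OWYB R=RGWR D=WGYY L=GROO
After move 6 (R'): R=GRRW U=OBYR F=GWBB D=WWYO B=YYGB
Query: B face = YYGB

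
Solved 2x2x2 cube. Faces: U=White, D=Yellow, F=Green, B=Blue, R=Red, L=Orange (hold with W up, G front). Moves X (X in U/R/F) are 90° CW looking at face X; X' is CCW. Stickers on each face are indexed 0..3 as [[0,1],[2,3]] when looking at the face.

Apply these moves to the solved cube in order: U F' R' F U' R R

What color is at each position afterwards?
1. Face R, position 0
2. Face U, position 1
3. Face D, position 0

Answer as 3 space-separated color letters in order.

After move 1 (U): U=WWWW F=RRGG R=BBRR B=OOBB L=GGOO
After move 2 (F'): F=RGRG U=WWBR R=YBYR D=GOYY L=GWOW
After move 3 (R'): R=BRYY U=WBBO F=RWRR D=GGYG B=YOOB
After move 4 (F): F=RRRW U=WBWW R=BROY D=YBYG L=GGOG
After move 5 (U'): U=BWWW F=GGRW R=RROY B=BROB L=YOOG
After move 6 (R): R=ORYR U=BGWW F=GBRG D=YOYB B=WRWB
After move 7 (R): R=YORR U=BBWG F=GORB D=YWYW B=WRGB
Query 1: R[0] = Y
Query 2: U[1] = B
Query 3: D[0] = Y

Answer: Y B Y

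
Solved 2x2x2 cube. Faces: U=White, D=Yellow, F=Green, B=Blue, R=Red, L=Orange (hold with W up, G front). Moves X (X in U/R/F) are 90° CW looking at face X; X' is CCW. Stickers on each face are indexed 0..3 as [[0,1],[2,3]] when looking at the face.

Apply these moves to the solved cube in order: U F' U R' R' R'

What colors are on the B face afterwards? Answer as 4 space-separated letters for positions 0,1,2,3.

After move 1 (U): U=WWWW F=RRGG R=BBRR B=OOBB L=GGOO
After move 2 (F'): F=RGRG U=WWBR R=YBYR D=GOYY L=GWOW
After move 3 (U): U=BWRW F=YBRG R=OOYR B=GWBB L=RGOW
After move 4 (R'): R=OROY U=BBRG F=YWRW D=GBYG B=YWOB
After move 5 (R'): R=RYOO U=BORY F=YBRG D=GWYW B=GWBB
After move 6 (R'): R=YORO U=BBRG F=YORY D=GBYG B=WWWB
Query: B face = WWWB

Answer: W W W B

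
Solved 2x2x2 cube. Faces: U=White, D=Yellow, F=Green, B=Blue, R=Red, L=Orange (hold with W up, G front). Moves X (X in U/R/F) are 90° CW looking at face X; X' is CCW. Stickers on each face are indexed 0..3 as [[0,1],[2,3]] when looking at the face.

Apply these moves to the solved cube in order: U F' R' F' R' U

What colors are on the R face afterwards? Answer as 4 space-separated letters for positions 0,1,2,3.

After move 1 (U): U=WWWW F=RRGG R=BBRR B=OOBB L=GGOO
After move 2 (F'): F=RGRG U=WWBR R=YBYR D=GOYY L=GWOW
After move 3 (R'): R=BRYY U=WBBO F=RWRR D=GGYG B=YOOB
After move 4 (F'): F=WRRR U=WBBY R=GRGY D=WWYG L=GOOB
After move 5 (R'): R=RYGG U=WOBY F=WBRY D=WRYR B=GOWB
After move 6 (U): U=BWYO F=RYRY R=GOGG B=GOWB L=WBOB
Query: R face = GOGG

Answer: G O G G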